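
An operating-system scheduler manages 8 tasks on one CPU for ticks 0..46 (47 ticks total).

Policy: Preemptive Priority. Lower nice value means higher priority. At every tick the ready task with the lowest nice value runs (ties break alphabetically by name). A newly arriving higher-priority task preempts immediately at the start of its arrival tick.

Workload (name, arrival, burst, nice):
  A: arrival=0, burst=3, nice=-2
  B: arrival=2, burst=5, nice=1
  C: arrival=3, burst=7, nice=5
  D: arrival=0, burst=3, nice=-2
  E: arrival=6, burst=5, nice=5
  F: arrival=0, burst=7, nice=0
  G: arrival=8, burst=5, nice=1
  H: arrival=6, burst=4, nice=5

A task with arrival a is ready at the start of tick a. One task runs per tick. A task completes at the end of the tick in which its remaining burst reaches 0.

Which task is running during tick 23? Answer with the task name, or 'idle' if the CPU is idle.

running at tick 23 = C

t=0: ready={A,D,F} → run A
t=1: ready={A,D,F} → run A
t=2: ready={A,B,D,F} → run A
t=3: ready={B,C,D,F} → run D
t=4: ready={B,C,D,F} → run D
t=5: ready={B,C,D,F} → run D
t=6: ready={B,C,E,F,H} → run F
t=7: ready={B,C,E,F,H} → run F
t=8: ready={B,C,E,F,G,H} → run F
t=9: ready={B,C,E,F,G,H} → run F
t=10: ready={B,C,E,F,G,H} → run F
t=11: ready={B,C,E,F,G,H} → run F
t=12: ready={B,C,E,F,G,H} → run F
t=13: ready={B,C,E,G,H} → run B
t=14: ready={B,C,E,G,H} → run B
t=15: ready={B,C,E,G,H} → run B
t=16: ready={B,C,E,G,H} → run B
t=17: ready={B,C,E,G,H} → run B
t=18: ready={C,E,G,H} → run G
t=19: ready={C,E,G,H} → run G
t=20: ready={C,E,G,H} → run G
t=21: ready={C,E,G,H} → run G
t=22: ready={C,E,G,H} → run G
t=23: ready={C,E,H} → run C
t=24: ready={C,E,H} → run C
t=25: ready={C,E,H} → run C
t=26: ready={C,E,H} → run C
t=27: ready={C,E,H} → run C
t=28: ready={C,E,H} → run C
t=29: ready={C,E,H} → run C
t=30: ready={E,H} → run E
t=31: ready={E,H} → run E
t=32: ready={E,H} → run E
t=33: ready={E,H} → run E
t=34: ready={E,H} → run E
t=35: ready={H} → run H
t=36: ready={H} → run H
t=37: ready={H} → run H
t=38: ready={H} → run H
t=39: (idle)
t=40: (idle)
t=41: (idle)
t=42: (idle)
t=43: (idle)
t=44: (idle)
t=45: (idle)
t=46: (idle)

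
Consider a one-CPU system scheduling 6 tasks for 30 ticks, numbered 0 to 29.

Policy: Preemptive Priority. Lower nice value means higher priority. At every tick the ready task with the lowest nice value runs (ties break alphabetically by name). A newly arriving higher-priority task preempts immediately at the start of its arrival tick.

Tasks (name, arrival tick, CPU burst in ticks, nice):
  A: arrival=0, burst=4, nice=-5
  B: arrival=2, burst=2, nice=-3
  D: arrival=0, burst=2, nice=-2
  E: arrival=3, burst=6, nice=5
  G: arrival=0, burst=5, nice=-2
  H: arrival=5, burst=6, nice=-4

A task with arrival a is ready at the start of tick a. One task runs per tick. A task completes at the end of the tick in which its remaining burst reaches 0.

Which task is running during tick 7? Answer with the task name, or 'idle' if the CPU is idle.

running at tick 7 = H

t=0: ready={A,D,G} → run A
t=1: ready={A,D,G} → run A
t=2: ready={A,B,D,G} → run A
t=3: ready={A,B,D,E,G} → run A
t=4: ready={B,D,E,G} → run B
t=5: ready={B,D,E,G,H} → run H
t=6: ready={B,D,E,G,H} → run H
t=7: ready={B,D,E,G,H} → run H
t=8: ready={B,D,E,G,H} → run H
t=9: ready={B,D,E,G,H} → run H
t=10: ready={B,D,E,G,H} → run H
t=11: ready={B,D,E,G} → run B
t=12: ready={D,E,G} → run D
t=13: ready={D,E,G} → run D
t=14: ready={E,G} → run G
t=15: ready={E,G} → run G
t=16: ready={E,G} → run G
t=17: ready={E,G} → run G
t=18: ready={E,G} → run G
t=19: ready={E} → run E
t=20: ready={E} → run E
t=21: ready={E} → run E
t=22: ready={E} → run E
t=23: ready={E} → run E
t=24: ready={E} → run E
t=25: (idle)
t=26: (idle)
t=27: (idle)
t=28: (idle)
t=29: (idle)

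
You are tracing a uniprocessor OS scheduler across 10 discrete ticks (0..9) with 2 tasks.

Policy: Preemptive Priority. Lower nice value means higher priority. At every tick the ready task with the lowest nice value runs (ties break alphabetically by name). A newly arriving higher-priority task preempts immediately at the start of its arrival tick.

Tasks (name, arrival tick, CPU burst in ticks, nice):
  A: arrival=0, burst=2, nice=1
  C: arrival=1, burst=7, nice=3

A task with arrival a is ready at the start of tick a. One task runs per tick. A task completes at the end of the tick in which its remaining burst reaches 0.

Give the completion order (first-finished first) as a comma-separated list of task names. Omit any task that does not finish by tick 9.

t=0: ready={A} → run A
t=1: ready={A,C} → run A
t=2: ready={C} → run C
t=3: ready={C} → run C
t=4: ready={C} → run C
t=5: ready={C} → run C
t=6: ready={C} → run C
t=7: ready={C} → run C
t=8: ready={C} → run C
t=9: (idle)

completion order = A, C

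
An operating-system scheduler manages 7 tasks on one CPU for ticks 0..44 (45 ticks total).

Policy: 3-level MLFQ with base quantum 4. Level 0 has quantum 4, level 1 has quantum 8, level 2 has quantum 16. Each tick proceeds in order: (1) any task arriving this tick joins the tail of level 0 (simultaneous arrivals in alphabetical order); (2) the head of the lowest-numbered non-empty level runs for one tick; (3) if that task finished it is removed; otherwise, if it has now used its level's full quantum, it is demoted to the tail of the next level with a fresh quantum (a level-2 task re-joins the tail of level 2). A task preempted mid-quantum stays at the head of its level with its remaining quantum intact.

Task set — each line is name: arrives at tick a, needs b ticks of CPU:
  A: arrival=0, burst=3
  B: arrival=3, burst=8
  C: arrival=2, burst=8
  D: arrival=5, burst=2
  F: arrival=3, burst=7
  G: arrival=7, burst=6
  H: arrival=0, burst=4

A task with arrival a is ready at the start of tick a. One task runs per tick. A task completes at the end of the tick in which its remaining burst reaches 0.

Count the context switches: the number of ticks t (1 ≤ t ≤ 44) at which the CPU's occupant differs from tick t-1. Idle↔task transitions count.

context switches = 11

t=0: L0/L1/L2 = AH/-/- → run A
t=1: L0/L1/L2 = AH/-/- → run A
t=2: L0/L1/L2 = AHC/-/- → run A
t=3: L0/L1/L2 = HCBF/-/- → run H
t=4: L0/L1/L2 = HCBF/-/- → run H
t=5: L0/L1/L2 = HCBFD/-/- → run H
t=6: L0/L1/L2 = HCBFD/-/- → run H
t=7: L0/L1/L2 = CBFDG/-/- → run C
t=8: L0/L1/L2 = CBFDG/-/- → run C
t=9: L0/L1/L2 = CBFDG/-/- → run C
t=10: L0/L1/L2 = CBFDG/-/- → run C
t=11: L0/L1/L2 = BFDG/C/- → run B
t=12: L0/L1/L2 = BFDG/C/- → run B
t=13: L0/L1/L2 = BFDG/C/- → run B
t=14: L0/L1/L2 = BFDG/C/- → run B
t=15: L0/L1/L2 = FDG/CB/- → run F
t=16: L0/L1/L2 = FDG/CB/- → run F
t=17: L0/L1/L2 = FDG/CB/- → run F
t=18: L0/L1/L2 = FDG/CB/- → run F
t=19: L0/L1/L2 = DG/CBF/- → run D
t=20: L0/L1/L2 = DG/CBF/- → run D
t=21: L0/L1/L2 = G/CBF/- → run G
t=22: L0/L1/L2 = G/CBF/- → run G
t=23: L0/L1/L2 = G/CBF/- → run G
t=24: L0/L1/L2 = G/CBF/- → run G
t=25: L0/L1/L2 = -/CBFG/- → run C
t=26: L0/L1/L2 = -/CBFG/- → run C
t=27: L0/L1/L2 = -/CBFG/- → run C
t=28: L0/L1/L2 = -/CBFG/- → run C
t=29: L0/L1/L2 = -/BFG/- → run B
t=30: L0/L1/L2 = -/BFG/- → run B
t=31: L0/L1/L2 = -/BFG/- → run B
t=32: L0/L1/L2 = -/BFG/- → run B
t=33: L0/L1/L2 = -/FG/- → run F
t=34: L0/L1/L2 = -/FG/- → run F
t=35: L0/L1/L2 = -/FG/- → run F
t=36: L0/L1/L2 = -/G/- → run G
t=37: L0/L1/L2 = -/G/- → run G
t=38: (idle)
t=39: (idle)
t=40: (idle)
t=41: (idle)
t=42: (idle)
t=43: (idle)
t=44: (idle)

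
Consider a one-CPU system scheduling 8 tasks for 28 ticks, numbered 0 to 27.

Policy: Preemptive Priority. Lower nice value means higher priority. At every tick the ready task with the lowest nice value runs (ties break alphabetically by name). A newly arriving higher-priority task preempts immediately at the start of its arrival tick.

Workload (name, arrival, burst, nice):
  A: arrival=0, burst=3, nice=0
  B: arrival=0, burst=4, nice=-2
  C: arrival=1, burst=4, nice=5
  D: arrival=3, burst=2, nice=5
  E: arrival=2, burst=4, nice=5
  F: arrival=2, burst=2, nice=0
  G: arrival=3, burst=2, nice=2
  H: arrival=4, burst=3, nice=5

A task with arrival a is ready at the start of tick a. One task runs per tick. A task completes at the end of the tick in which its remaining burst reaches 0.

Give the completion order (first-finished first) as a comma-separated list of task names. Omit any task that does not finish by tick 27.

completion order = B, A, F, G, C, D, E, H

t=0: ready={A,B} → run B
t=1: ready={A,B,C} → run B
t=2: ready={A,B,C,E,F} → run B
t=3: ready={A,B,C,D,E,F,G} → run B
t=4: ready={A,C,D,E,F,G,H} → run A
t=5: ready={A,C,D,E,F,G,H} → run A
t=6: ready={A,C,D,E,F,G,H} → run A
t=7: ready={C,D,E,F,G,H} → run F
t=8: ready={C,D,E,F,G,H} → run F
t=9: ready={C,D,E,G,H} → run G
t=10: ready={C,D,E,G,H} → run G
t=11: ready={C,D,E,H} → run C
t=12: ready={C,D,E,H} → run C
t=13: ready={C,D,E,H} → run C
t=14: ready={C,D,E,H} → run C
t=15: ready={D,E,H} → run D
t=16: ready={D,E,H} → run D
t=17: ready={E,H} → run E
t=18: ready={E,H} → run E
t=19: ready={E,H} → run E
t=20: ready={E,H} → run E
t=21: ready={H} → run H
t=22: ready={H} → run H
t=23: ready={H} → run H
t=24: (idle)
t=25: (idle)
t=26: (idle)
t=27: (idle)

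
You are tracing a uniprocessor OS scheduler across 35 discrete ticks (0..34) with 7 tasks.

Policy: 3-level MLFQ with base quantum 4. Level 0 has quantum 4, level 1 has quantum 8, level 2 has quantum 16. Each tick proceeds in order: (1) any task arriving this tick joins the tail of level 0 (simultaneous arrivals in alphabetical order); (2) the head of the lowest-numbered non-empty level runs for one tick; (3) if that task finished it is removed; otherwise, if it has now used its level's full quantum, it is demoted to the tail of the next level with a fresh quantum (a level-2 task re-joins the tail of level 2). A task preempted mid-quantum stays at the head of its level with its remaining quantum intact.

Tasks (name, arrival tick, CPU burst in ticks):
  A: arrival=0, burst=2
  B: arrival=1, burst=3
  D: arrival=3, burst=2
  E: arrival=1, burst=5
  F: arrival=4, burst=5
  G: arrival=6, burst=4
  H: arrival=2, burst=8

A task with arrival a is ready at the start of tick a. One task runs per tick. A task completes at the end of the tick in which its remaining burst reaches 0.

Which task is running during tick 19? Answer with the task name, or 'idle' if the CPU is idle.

running at tick 19 = G

t=0: L0/L1/L2 = A/-/- → run A
t=1: L0/L1/L2 = ABE/-/- → run A
t=2: L0/L1/L2 = BEH/-/- → run B
t=3: L0/L1/L2 = BEHD/-/- → run B
t=4: L0/L1/L2 = BEHDF/-/- → run B
t=5: L0/L1/L2 = EHDF/-/- → run E
t=6: L0/L1/L2 = EHDFG/-/- → run E
t=7: L0/L1/L2 = EHDFG/-/- → run E
t=8: L0/L1/L2 = EHDFG/-/- → run E
t=9: L0/L1/L2 = HDFG/E/- → run H
t=10: L0/L1/L2 = HDFG/E/- → run H
t=11: L0/L1/L2 = HDFG/E/- → run H
t=12: L0/L1/L2 = HDFG/E/- → run H
t=13: L0/L1/L2 = DFG/EH/- → run D
t=14: L0/L1/L2 = DFG/EH/- → run D
t=15: L0/L1/L2 = FG/EH/- → run F
t=16: L0/L1/L2 = FG/EH/- → run F
t=17: L0/L1/L2 = FG/EH/- → run F
t=18: L0/L1/L2 = FG/EH/- → run F
t=19: L0/L1/L2 = G/EHF/- → run G
t=20: L0/L1/L2 = G/EHF/- → run G
t=21: L0/L1/L2 = G/EHF/- → run G
t=22: L0/L1/L2 = G/EHF/- → run G
t=23: L0/L1/L2 = -/EHF/- → run E
t=24: L0/L1/L2 = -/HF/- → run H
t=25: L0/L1/L2 = -/HF/- → run H
t=26: L0/L1/L2 = -/HF/- → run H
t=27: L0/L1/L2 = -/HF/- → run H
t=28: L0/L1/L2 = -/F/- → run F
t=29: (idle)
t=30: (idle)
t=31: (idle)
t=32: (idle)
t=33: (idle)
t=34: (idle)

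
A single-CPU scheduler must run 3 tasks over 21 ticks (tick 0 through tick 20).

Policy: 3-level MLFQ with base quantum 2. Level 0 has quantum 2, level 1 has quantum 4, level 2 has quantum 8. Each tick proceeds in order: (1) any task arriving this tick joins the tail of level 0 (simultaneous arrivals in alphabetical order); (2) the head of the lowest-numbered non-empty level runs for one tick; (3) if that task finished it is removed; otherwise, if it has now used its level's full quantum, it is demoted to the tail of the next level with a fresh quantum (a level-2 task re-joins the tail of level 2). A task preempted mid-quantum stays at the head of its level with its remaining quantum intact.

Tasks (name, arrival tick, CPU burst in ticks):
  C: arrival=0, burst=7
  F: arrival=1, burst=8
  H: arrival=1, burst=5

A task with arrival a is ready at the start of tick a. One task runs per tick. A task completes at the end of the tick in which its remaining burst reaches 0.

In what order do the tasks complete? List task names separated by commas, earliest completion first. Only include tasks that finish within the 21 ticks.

t=0: L0/L1/L2 = C/-/- → run C
t=1: L0/L1/L2 = CFH/-/- → run C
t=2: L0/L1/L2 = FH/C/- → run F
t=3: L0/L1/L2 = FH/C/- → run F
t=4: L0/L1/L2 = H/CF/- → run H
t=5: L0/L1/L2 = H/CF/- → run H
t=6: L0/L1/L2 = -/CFH/- → run C
t=7: L0/L1/L2 = -/CFH/- → run C
t=8: L0/L1/L2 = -/CFH/- → run C
t=9: L0/L1/L2 = -/CFH/- → run C
t=10: L0/L1/L2 = -/FH/C → run F
t=11: L0/L1/L2 = -/FH/C → run F
t=12: L0/L1/L2 = -/FH/C → run F
t=13: L0/L1/L2 = -/FH/C → run F
t=14: L0/L1/L2 = -/H/CF → run H
t=15: L0/L1/L2 = -/H/CF → run H
t=16: L0/L1/L2 = -/H/CF → run H
t=17: L0/L1/L2 = -/-/CF → run C
t=18: L0/L1/L2 = -/-/F → run F
t=19: L0/L1/L2 = -/-/F → run F
t=20: (idle)

completion order = H, C, F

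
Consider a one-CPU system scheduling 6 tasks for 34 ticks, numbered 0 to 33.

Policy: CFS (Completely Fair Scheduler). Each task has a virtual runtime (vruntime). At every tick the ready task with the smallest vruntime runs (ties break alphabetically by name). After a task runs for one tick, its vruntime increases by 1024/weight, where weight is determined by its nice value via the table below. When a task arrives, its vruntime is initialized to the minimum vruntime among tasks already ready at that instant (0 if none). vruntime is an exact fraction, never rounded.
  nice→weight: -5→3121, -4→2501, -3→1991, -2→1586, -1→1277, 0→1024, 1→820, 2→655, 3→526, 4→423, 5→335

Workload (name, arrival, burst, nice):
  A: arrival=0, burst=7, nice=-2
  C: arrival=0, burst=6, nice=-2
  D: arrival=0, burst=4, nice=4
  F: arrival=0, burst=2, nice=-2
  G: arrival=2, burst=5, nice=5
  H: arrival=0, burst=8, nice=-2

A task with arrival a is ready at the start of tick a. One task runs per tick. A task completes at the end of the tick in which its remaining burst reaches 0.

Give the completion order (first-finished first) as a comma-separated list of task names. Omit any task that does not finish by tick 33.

completion order = F, C, A, H, D, G

t=0: vr[A=0 C=0 D=0 F=0 H=0] → run A
t=1: vr[A=512/793 C=0 D=0 F=0 H=0] → run C
t=2: vr[A=512/793 C=512/793 D=0 F=0 G=0 H=0] → run D
t=3: vr[A=512/793 C=512/793 D=1024/423 F=0 G=0 H=0] → run F
t=4: vr[A=512/793 C=512/793 D=1024/423 F=512/793 G=0 H=0] → run G
t=5: vr[A=512/793 C=512/793 D=1024/423 F=512/793 G=1024/335 H=0] → run H
t=6: vr[A=512/793 C=512/793 D=1024/423 F=512/793 G=1024/335 H=512/793] → run A
t=7: vr[A=1024/793 C=512/793 D=1024/423 F=512/793 G=1024/335 H=512/793] → run C
t=8: vr[A=1024/793 C=1024/793 D=1024/423 F=512/793 G=1024/335 H=512/793] → run F
t=9: vr[A=1024/793 C=1024/793 D=1024/423 G=1024/335 H=512/793] → run H
t=10: vr[A=1024/793 C=1024/793 D=1024/423 G=1024/335 H=1024/793] → run A
t=11: vr[A=1536/793 C=1024/793 D=1024/423 G=1024/335 H=1024/793] → run C
t=12: vr[A=1536/793 C=1536/793 D=1024/423 G=1024/335 H=1024/793] → run H
t=13: vr[A=1536/793 C=1536/793 D=1024/423 G=1024/335 H=1536/793] → run A
t=14: vr[A=2048/793 C=1536/793 D=1024/423 G=1024/335 H=1536/793] → run C
t=15: vr[A=2048/793 C=2048/793 D=1024/423 G=1024/335 H=1536/793] → run H
t=16: vr[A=2048/793 C=2048/793 D=1024/423 G=1024/335 H=2048/793] → run D
t=17: vr[A=2048/793 C=2048/793 D=2048/423 G=1024/335 H=2048/793] → run A
t=18: vr[A=2560/793 C=2048/793 D=2048/423 G=1024/335 H=2048/793] → run C
t=19: vr[A=2560/793 C=2560/793 D=2048/423 G=1024/335 H=2048/793] → run H
t=20: vr[A=2560/793 C=2560/793 D=2048/423 G=1024/335 H=2560/793] → run G
t=21: vr[A=2560/793 C=2560/793 D=2048/423 G=2048/335 H=2560/793] → run A
t=22: vr[A=3072/793 C=2560/793 D=2048/423 G=2048/335 H=2560/793] → run C
t=23: vr[A=3072/793 D=2048/423 G=2048/335 H=2560/793] → run H
t=24: vr[A=3072/793 D=2048/423 G=2048/335 H=3072/793] → run A
t=25: vr[D=2048/423 G=2048/335 H=3072/793] → run H
t=26: vr[D=2048/423 G=2048/335 H=3584/793] → run H
t=27: vr[D=2048/423 G=2048/335] → run D
t=28: vr[D=1024/141 G=2048/335] → run G
t=29: vr[D=1024/141 G=3072/335] → run D
t=30: vr[G=3072/335] → run G
t=31: vr[G=4096/335] → run G
t=32: (idle)
t=33: (idle)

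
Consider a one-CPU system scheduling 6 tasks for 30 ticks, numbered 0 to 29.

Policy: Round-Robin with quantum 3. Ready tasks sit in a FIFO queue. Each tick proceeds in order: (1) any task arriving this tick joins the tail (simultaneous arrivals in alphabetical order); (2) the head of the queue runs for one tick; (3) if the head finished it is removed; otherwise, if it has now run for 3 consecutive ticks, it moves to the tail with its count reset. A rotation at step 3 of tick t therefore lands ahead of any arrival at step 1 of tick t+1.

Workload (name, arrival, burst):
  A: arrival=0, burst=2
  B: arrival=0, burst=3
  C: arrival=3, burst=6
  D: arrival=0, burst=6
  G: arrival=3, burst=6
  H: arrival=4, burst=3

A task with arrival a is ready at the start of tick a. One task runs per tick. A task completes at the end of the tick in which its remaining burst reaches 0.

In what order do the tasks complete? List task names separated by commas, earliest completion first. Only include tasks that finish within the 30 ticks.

completion order = A, B, H, D, C, G

t=0: queue=[A,B,D] q_used=0 → run A
t=1: queue=[A,B,D] q_used=1 → run A
t=2: queue=[B,D] q_used=0 → run B
t=3: queue=[B,D,C,G] q_used=1 → run B
t=4: queue=[B,D,C,G,H] q_used=2 → run B
t=5: queue=[D,C,G,H] q_used=0 → run D
t=6: queue=[D,C,G,H] q_used=1 → run D
t=7: queue=[D,C,G,H] q_used=2 → run D
t=8: queue=[C,G,H,D] q_used=0 → run C
t=9: queue=[C,G,H,D] q_used=1 → run C
t=10: queue=[C,G,H,D] q_used=2 → run C
t=11: queue=[G,H,D,C] q_used=0 → run G
t=12: queue=[G,H,D,C] q_used=1 → run G
t=13: queue=[G,H,D,C] q_used=2 → run G
t=14: queue=[H,D,C,G] q_used=0 → run H
t=15: queue=[H,D,C,G] q_used=1 → run H
t=16: queue=[H,D,C,G] q_used=2 → run H
t=17: queue=[D,C,G] q_used=0 → run D
t=18: queue=[D,C,G] q_used=1 → run D
t=19: queue=[D,C,G] q_used=2 → run D
t=20: queue=[C,G] q_used=0 → run C
t=21: queue=[C,G] q_used=1 → run C
t=22: queue=[C,G] q_used=2 → run C
t=23: queue=[G] q_used=0 → run G
t=24: queue=[G] q_used=1 → run G
t=25: queue=[G] q_used=2 → run G
t=26: (idle)
t=27: (idle)
t=28: (idle)
t=29: (idle)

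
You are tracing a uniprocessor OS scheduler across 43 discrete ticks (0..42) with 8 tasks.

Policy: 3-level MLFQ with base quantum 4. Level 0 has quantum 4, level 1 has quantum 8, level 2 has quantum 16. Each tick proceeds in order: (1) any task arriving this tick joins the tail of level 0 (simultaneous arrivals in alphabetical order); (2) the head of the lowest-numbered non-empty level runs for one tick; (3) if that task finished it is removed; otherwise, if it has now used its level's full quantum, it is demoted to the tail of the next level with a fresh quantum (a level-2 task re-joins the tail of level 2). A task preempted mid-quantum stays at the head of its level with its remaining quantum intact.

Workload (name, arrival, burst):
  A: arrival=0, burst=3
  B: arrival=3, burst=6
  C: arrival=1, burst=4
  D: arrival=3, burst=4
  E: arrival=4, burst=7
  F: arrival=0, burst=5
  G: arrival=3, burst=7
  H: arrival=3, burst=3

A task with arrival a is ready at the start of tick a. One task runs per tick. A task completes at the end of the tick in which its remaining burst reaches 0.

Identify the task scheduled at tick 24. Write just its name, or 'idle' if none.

t=0: L0/L1/L2 = AF/-/- → run A
t=1: L0/L1/L2 = AFC/-/- → run A
t=2: L0/L1/L2 = AFC/-/- → run A
t=3: L0/L1/L2 = FCBDGH/-/- → run F
t=4: L0/L1/L2 = FCBDGHE/-/- → run F
t=5: L0/L1/L2 = FCBDGHE/-/- → run F
t=6: L0/L1/L2 = FCBDGHE/-/- → run F
t=7: L0/L1/L2 = CBDGHE/F/- → run C
t=8: L0/L1/L2 = CBDGHE/F/- → run C
t=9: L0/L1/L2 = CBDGHE/F/- → run C
t=10: L0/L1/L2 = CBDGHE/F/- → run C
t=11: L0/L1/L2 = BDGHE/F/- → run B
t=12: L0/L1/L2 = BDGHE/F/- → run B
t=13: L0/L1/L2 = BDGHE/F/- → run B
t=14: L0/L1/L2 = BDGHE/F/- → run B
t=15: L0/L1/L2 = DGHE/FB/- → run D
t=16: L0/L1/L2 = DGHE/FB/- → run D
t=17: L0/L1/L2 = DGHE/FB/- → run D
t=18: L0/L1/L2 = DGHE/FB/- → run D
t=19: L0/L1/L2 = GHE/FB/- → run G
t=20: L0/L1/L2 = GHE/FB/- → run G
t=21: L0/L1/L2 = GHE/FB/- → run G
t=22: L0/L1/L2 = GHE/FB/- → run G
t=23: L0/L1/L2 = HE/FBG/- → run H
t=24: L0/L1/L2 = HE/FBG/- → run H
t=25: L0/L1/L2 = HE/FBG/- → run H
t=26: L0/L1/L2 = E/FBG/- → run E
t=27: L0/L1/L2 = E/FBG/- → run E
t=28: L0/L1/L2 = E/FBG/- → run E
t=29: L0/L1/L2 = E/FBG/- → run E
t=30: L0/L1/L2 = -/FBGE/- → run F
t=31: L0/L1/L2 = -/BGE/- → run B
t=32: L0/L1/L2 = -/BGE/- → run B
t=33: L0/L1/L2 = -/GE/- → run G
t=34: L0/L1/L2 = -/GE/- → run G
t=35: L0/L1/L2 = -/GE/- → run G
t=36: L0/L1/L2 = -/E/- → run E
t=37: L0/L1/L2 = -/E/- → run E
t=38: L0/L1/L2 = -/E/- → run E
t=39: (idle)
t=40: (idle)
t=41: (idle)
t=42: (idle)

running at tick 24 = H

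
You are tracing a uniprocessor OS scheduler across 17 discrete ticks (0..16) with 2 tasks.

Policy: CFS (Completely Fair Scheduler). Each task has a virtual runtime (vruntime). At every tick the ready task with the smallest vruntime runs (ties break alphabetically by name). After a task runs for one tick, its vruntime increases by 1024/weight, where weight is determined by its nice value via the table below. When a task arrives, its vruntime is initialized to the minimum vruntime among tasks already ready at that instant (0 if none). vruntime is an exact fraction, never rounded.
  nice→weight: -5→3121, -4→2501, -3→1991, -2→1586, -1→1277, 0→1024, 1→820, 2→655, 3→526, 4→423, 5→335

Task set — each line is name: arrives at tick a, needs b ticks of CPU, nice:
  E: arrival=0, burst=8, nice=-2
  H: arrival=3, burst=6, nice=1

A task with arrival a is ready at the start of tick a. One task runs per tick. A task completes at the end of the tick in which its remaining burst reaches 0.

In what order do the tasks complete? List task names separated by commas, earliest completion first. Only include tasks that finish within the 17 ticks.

completion order = E, H

t=0: vr[E=0] → run E
t=1: vr[E=512/793] → run E
t=2: vr[E=1024/793] → run E
t=3: vr[E=1536/793 H=1536/793] → run E
t=4: vr[E=2048/793 H=1536/793] → run H
t=5: vr[E=2048/793 H=517888/162565] → run E
t=6: vr[E=2560/793 H=517888/162565] → run H
t=7: vr[E=2560/793 H=720896/162565] → run E
t=8: vr[E=3072/793 H=720896/162565] → run E
t=9: vr[E=3584/793 H=720896/162565] → run H
t=10: vr[E=3584/793 H=923904/162565] → run E
t=11: vr[H=923904/162565] → run H
t=12: vr[H=1126912/162565] → run H
t=13: vr[H=265984/32513] → run H
t=14: (idle)
t=15: (idle)
t=16: (idle)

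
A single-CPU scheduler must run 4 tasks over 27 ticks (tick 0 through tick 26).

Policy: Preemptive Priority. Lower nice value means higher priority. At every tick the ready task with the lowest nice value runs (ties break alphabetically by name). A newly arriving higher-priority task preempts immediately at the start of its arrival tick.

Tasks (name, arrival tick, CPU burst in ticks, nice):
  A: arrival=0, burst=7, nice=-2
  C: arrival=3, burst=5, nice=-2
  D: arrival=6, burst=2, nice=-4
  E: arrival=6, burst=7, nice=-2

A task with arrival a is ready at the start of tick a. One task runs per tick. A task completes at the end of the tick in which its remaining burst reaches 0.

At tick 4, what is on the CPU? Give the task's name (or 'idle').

t=0: ready={A} → run A
t=1: ready={A} → run A
t=2: ready={A} → run A
t=3: ready={A,C} → run A
t=4: ready={A,C} → run A
t=5: ready={A,C} → run A
t=6: ready={A,C,D,E} → run D
t=7: ready={A,C,D,E} → run D
t=8: ready={A,C,E} → run A
t=9: ready={C,E} → run C
t=10: ready={C,E} → run C
t=11: ready={C,E} → run C
t=12: ready={C,E} → run C
t=13: ready={C,E} → run C
t=14: ready={E} → run E
t=15: ready={E} → run E
t=16: ready={E} → run E
t=17: ready={E} → run E
t=18: ready={E} → run E
t=19: ready={E} → run E
t=20: ready={E} → run E
t=21: (idle)
t=22: (idle)
t=23: (idle)
t=24: (idle)
t=25: (idle)
t=26: (idle)

running at tick 4 = A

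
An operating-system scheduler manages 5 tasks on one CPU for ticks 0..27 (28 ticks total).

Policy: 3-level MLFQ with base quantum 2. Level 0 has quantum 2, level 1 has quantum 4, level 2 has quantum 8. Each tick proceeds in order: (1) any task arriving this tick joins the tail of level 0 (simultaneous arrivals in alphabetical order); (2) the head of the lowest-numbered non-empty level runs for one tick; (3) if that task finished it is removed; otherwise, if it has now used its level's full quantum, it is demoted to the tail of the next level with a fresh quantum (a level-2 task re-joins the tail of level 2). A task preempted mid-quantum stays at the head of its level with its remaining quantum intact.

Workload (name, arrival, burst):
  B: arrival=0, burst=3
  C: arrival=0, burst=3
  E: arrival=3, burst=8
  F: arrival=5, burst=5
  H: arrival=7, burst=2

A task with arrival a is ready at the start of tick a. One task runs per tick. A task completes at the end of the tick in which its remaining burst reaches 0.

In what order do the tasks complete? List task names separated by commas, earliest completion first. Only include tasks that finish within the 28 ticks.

completion order = H, B, C, F, E

t=0: L0/L1/L2 = BC/-/- → run B
t=1: L0/L1/L2 = BC/-/- → run B
t=2: L0/L1/L2 = C/B/- → run C
t=3: L0/L1/L2 = CE/B/- → run C
t=4: L0/L1/L2 = E/BC/- → run E
t=5: L0/L1/L2 = EF/BC/- → run E
t=6: L0/L1/L2 = F/BCE/- → run F
t=7: L0/L1/L2 = FH/BCE/- → run F
t=8: L0/L1/L2 = H/BCEF/- → run H
t=9: L0/L1/L2 = H/BCEF/- → run H
t=10: L0/L1/L2 = -/BCEF/- → run B
t=11: L0/L1/L2 = -/CEF/- → run C
t=12: L0/L1/L2 = -/EF/- → run E
t=13: L0/L1/L2 = -/EF/- → run E
t=14: L0/L1/L2 = -/EF/- → run E
t=15: L0/L1/L2 = -/EF/- → run E
t=16: L0/L1/L2 = -/F/E → run F
t=17: L0/L1/L2 = -/F/E → run F
t=18: L0/L1/L2 = -/F/E → run F
t=19: L0/L1/L2 = -/-/E → run E
t=20: L0/L1/L2 = -/-/E → run E
t=21: (idle)
t=22: (idle)
t=23: (idle)
t=24: (idle)
t=25: (idle)
t=26: (idle)
t=27: (idle)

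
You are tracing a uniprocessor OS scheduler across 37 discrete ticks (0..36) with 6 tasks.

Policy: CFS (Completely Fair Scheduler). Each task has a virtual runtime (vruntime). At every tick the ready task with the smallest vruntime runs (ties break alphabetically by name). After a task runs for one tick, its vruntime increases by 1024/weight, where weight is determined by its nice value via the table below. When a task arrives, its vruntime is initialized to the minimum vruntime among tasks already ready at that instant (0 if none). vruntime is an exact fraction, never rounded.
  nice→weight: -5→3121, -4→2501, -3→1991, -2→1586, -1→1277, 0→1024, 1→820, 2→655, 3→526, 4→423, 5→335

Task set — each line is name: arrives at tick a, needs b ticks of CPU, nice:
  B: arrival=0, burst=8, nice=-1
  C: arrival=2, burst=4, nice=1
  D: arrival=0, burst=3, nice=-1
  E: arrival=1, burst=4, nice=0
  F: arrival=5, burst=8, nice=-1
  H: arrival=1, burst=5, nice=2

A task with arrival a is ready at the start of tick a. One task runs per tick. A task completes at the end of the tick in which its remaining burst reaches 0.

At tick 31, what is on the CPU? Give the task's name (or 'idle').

running at tick 31 = F

t=0: vr[B=0 D=0] → run B
t=1: vr[B=1024/1277 D=0 E=0 H=0] → run D
t=2: vr[B=1024/1277 C=0 D=1024/1277 E=0 H=0] → run C
t=3: vr[B=1024/1277 C=256/205 D=1024/1277 E=0 H=0] → run E
t=4: vr[B=1024/1277 C=256/205 D=1024/1277 E=1 H=0] → run H
t=5: vr[B=1024/1277 C=256/205 D=1024/1277 E=1 F=1024/1277 H=1024/655] → run B
t=6: vr[B=2048/1277 C=256/205 D=1024/1277 E=1 F=1024/1277 H=1024/655] → run D
t=7: vr[B=2048/1277 C=256/205 D=2048/1277 E=1 F=1024/1277 H=1024/655] → run F
t=8: vr[B=2048/1277 C=256/205 D=2048/1277 E=1 F=2048/1277 H=1024/655] → run E
t=9: vr[B=2048/1277 C=256/205 D=2048/1277 E=2 F=2048/1277 H=1024/655] → run C
t=10: vr[B=2048/1277 C=512/205 D=2048/1277 E=2 F=2048/1277 H=1024/655] → run H
t=11: vr[B=2048/1277 C=512/205 D=2048/1277 E=2 F=2048/1277 H=2048/655] → run B
t=12: vr[B=3072/1277 C=512/205 D=2048/1277 E=2 F=2048/1277 H=2048/655] → run D
t=13: vr[B=3072/1277 C=512/205 E=2 F=2048/1277 H=2048/655] → run F
t=14: vr[B=3072/1277 C=512/205 E=2 F=3072/1277 H=2048/655] → run E
t=15: vr[B=3072/1277 C=512/205 E=3 F=3072/1277 H=2048/655] → run B
t=16: vr[B=4096/1277 C=512/205 E=3 F=3072/1277 H=2048/655] → run F
t=17: vr[B=4096/1277 C=512/205 E=3 F=4096/1277 H=2048/655] → run C
t=18: vr[B=4096/1277 C=768/205 E=3 F=4096/1277 H=2048/655] → run E
t=19: vr[B=4096/1277 C=768/205 F=4096/1277 H=2048/655] → run H
t=20: vr[B=4096/1277 C=768/205 F=4096/1277 H=3072/655] → run B
t=21: vr[B=5120/1277 C=768/205 F=4096/1277 H=3072/655] → run F
t=22: vr[B=5120/1277 C=768/205 F=5120/1277 H=3072/655] → run C
t=23: vr[B=5120/1277 F=5120/1277 H=3072/655] → run B
t=24: vr[B=6144/1277 F=5120/1277 H=3072/655] → run F
t=25: vr[B=6144/1277 F=6144/1277 H=3072/655] → run H
t=26: vr[B=6144/1277 F=6144/1277 H=4096/655] → run B
t=27: vr[B=7168/1277 F=6144/1277 H=4096/655] → run F
t=28: vr[B=7168/1277 F=7168/1277 H=4096/655] → run B
t=29: vr[F=7168/1277 H=4096/655] → run F
t=30: vr[F=8192/1277 H=4096/655] → run H
t=31: vr[F=8192/1277] → run F
t=32: (idle)
t=33: (idle)
t=34: (idle)
t=35: (idle)
t=36: (idle)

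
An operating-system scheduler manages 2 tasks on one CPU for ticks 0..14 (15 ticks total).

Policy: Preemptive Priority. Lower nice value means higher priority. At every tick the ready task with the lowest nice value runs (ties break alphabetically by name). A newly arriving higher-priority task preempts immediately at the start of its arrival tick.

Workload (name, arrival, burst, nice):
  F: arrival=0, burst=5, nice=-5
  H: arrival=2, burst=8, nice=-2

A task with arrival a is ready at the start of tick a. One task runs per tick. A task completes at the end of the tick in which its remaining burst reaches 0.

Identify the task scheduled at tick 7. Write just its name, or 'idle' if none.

t=0: ready={F} → run F
t=1: ready={F} → run F
t=2: ready={F,H} → run F
t=3: ready={F,H} → run F
t=4: ready={F,H} → run F
t=5: ready={H} → run H
t=6: ready={H} → run H
t=7: ready={H} → run H
t=8: ready={H} → run H
t=9: ready={H} → run H
t=10: ready={H} → run H
t=11: ready={H} → run H
t=12: ready={H} → run H
t=13: (idle)
t=14: (idle)

running at tick 7 = H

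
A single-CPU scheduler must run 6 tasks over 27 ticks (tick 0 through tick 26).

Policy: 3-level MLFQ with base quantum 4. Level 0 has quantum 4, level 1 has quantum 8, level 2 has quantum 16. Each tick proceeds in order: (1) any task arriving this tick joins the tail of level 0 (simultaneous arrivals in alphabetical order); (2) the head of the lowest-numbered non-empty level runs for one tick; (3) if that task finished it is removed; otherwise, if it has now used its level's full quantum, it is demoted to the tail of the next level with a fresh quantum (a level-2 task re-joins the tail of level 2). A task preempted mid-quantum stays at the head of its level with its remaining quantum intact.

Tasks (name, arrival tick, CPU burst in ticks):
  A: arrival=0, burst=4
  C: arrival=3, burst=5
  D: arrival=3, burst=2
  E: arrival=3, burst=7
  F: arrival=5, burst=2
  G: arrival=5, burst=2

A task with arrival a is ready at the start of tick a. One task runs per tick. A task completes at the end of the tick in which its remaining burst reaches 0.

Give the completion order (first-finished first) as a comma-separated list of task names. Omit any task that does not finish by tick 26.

completion order = A, D, F, G, C, E

t=0: L0/L1/L2 = A/-/- → run A
t=1: L0/L1/L2 = A/-/- → run A
t=2: L0/L1/L2 = A/-/- → run A
t=3: L0/L1/L2 = ACDE/-/- → run A
t=4: L0/L1/L2 = CDE/-/- → run C
t=5: L0/L1/L2 = CDEFG/-/- → run C
t=6: L0/L1/L2 = CDEFG/-/- → run C
t=7: L0/L1/L2 = CDEFG/-/- → run C
t=8: L0/L1/L2 = DEFG/C/- → run D
t=9: L0/L1/L2 = DEFG/C/- → run D
t=10: L0/L1/L2 = EFG/C/- → run E
t=11: L0/L1/L2 = EFG/C/- → run E
t=12: L0/L1/L2 = EFG/C/- → run E
t=13: L0/L1/L2 = EFG/C/- → run E
t=14: L0/L1/L2 = FG/CE/- → run F
t=15: L0/L1/L2 = FG/CE/- → run F
t=16: L0/L1/L2 = G/CE/- → run G
t=17: L0/L1/L2 = G/CE/- → run G
t=18: L0/L1/L2 = -/CE/- → run C
t=19: L0/L1/L2 = -/E/- → run E
t=20: L0/L1/L2 = -/E/- → run E
t=21: L0/L1/L2 = -/E/- → run E
t=22: (idle)
t=23: (idle)
t=24: (idle)
t=25: (idle)
t=26: (idle)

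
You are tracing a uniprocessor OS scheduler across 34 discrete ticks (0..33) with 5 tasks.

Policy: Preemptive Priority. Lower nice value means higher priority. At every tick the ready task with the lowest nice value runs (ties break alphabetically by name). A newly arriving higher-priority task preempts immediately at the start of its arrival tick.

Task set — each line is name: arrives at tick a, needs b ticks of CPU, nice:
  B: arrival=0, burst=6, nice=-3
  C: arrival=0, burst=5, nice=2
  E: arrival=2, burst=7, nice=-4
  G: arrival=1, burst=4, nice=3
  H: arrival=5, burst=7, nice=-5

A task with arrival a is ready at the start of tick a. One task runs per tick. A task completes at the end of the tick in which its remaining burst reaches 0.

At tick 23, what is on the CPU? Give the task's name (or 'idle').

running at tick 23 = C

t=0: ready={B,C} → run B
t=1: ready={B,C,G} → run B
t=2: ready={B,C,E,G} → run E
t=3: ready={B,C,E,G} → run E
t=4: ready={B,C,E,G} → run E
t=5: ready={B,C,E,G,H} → run H
t=6: ready={B,C,E,G,H} → run H
t=7: ready={B,C,E,G,H} → run H
t=8: ready={B,C,E,G,H} → run H
t=9: ready={B,C,E,G,H} → run H
t=10: ready={B,C,E,G,H} → run H
t=11: ready={B,C,E,G,H} → run H
t=12: ready={B,C,E,G} → run E
t=13: ready={B,C,E,G} → run E
t=14: ready={B,C,E,G} → run E
t=15: ready={B,C,E,G} → run E
t=16: ready={B,C,G} → run B
t=17: ready={B,C,G} → run B
t=18: ready={B,C,G} → run B
t=19: ready={B,C,G} → run B
t=20: ready={C,G} → run C
t=21: ready={C,G} → run C
t=22: ready={C,G} → run C
t=23: ready={C,G} → run C
t=24: ready={C,G} → run C
t=25: ready={G} → run G
t=26: ready={G} → run G
t=27: ready={G} → run G
t=28: ready={G} → run G
t=29: (idle)
t=30: (idle)
t=31: (idle)
t=32: (idle)
t=33: (idle)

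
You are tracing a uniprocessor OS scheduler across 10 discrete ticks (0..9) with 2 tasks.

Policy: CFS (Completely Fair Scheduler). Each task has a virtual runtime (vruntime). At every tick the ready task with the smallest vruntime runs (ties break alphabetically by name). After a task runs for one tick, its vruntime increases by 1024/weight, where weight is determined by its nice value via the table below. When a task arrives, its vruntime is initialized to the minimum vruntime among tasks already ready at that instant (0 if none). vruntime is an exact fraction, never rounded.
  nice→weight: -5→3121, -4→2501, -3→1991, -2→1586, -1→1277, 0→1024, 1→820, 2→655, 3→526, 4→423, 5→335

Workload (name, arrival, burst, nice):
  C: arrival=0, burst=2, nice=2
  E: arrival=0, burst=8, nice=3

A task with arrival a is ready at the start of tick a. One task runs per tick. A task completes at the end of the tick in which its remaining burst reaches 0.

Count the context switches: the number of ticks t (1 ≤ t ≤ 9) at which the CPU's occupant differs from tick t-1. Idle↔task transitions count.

t=0: vr[C=0 E=0] → run C
t=1: vr[C=1024/655 E=0] → run E
t=2: vr[C=1024/655 E=512/263] → run C
t=3: vr[E=512/263] → run E
t=4: vr[E=1024/263] → run E
t=5: vr[E=1536/263] → run E
t=6: vr[E=2048/263] → run E
t=7: vr[E=2560/263] → run E
t=8: vr[E=3072/263] → run E
t=9: vr[E=3584/263] → run E

context switches = 3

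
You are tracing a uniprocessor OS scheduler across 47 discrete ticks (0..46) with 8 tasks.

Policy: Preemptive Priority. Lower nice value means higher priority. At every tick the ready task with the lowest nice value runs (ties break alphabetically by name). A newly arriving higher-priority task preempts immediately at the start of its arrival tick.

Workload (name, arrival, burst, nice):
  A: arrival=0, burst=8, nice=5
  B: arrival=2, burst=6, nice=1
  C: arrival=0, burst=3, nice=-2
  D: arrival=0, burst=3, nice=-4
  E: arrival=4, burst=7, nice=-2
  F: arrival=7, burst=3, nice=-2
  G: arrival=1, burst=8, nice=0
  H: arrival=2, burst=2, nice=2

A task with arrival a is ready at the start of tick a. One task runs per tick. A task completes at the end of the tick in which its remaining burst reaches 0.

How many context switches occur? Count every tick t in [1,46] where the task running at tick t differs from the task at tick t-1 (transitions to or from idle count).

t=0: ready={A,C,D} → run D
t=1: ready={A,C,D,G} → run D
t=2: ready={A,B,C,D,G,H} → run D
t=3: ready={A,B,C,G,H} → run C
t=4: ready={A,B,C,E,G,H} → run C
t=5: ready={A,B,C,E,G,H} → run C
t=6: ready={A,B,E,G,H} → run E
t=7: ready={A,B,E,F,G,H} → run E
t=8: ready={A,B,E,F,G,H} → run E
t=9: ready={A,B,E,F,G,H} → run E
t=10: ready={A,B,E,F,G,H} → run E
t=11: ready={A,B,E,F,G,H} → run E
t=12: ready={A,B,E,F,G,H} → run E
t=13: ready={A,B,F,G,H} → run F
t=14: ready={A,B,F,G,H} → run F
t=15: ready={A,B,F,G,H} → run F
t=16: ready={A,B,G,H} → run G
t=17: ready={A,B,G,H} → run G
t=18: ready={A,B,G,H} → run G
t=19: ready={A,B,G,H} → run G
t=20: ready={A,B,G,H} → run G
t=21: ready={A,B,G,H} → run G
t=22: ready={A,B,G,H} → run G
t=23: ready={A,B,G,H} → run G
t=24: ready={A,B,H} → run B
t=25: ready={A,B,H} → run B
t=26: ready={A,B,H} → run B
t=27: ready={A,B,H} → run B
t=28: ready={A,B,H} → run B
t=29: ready={A,B,H} → run B
t=30: ready={A,H} → run H
t=31: ready={A,H} → run H
t=32: ready={A} → run A
t=33: ready={A} → run A
t=34: ready={A} → run A
t=35: ready={A} → run A
t=36: ready={A} → run A
t=37: ready={A} → run A
t=38: ready={A} → run A
t=39: ready={A} → run A
t=40: (idle)
t=41: (idle)
t=42: (idle)
t=43: (idle)
t=44: (idle)
t=45: (idle)
t=46: (idle)

context switches = 8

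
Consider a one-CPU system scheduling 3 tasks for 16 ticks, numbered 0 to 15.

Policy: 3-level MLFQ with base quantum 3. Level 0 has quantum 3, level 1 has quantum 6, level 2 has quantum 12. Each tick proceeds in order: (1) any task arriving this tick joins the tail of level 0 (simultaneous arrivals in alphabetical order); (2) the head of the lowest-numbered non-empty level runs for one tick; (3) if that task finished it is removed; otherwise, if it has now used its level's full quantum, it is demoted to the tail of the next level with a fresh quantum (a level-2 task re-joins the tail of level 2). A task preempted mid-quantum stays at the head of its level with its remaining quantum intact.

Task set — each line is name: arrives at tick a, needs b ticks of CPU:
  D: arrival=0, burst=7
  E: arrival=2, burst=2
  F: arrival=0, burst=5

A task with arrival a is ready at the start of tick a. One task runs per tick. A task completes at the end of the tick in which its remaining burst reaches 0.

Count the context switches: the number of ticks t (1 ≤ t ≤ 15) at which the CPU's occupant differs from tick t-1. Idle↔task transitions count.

context switches = 5

t=0: L0/L1/L2 = DF/-/- → run D
t=1: L0/L1/L2 = DF/-/- → run D
t=2: L0/L1/L2 = DFE/-/- → run D
t=3: L0/L1/L2 = FE/D/- → run F
t=4: L0/L1/L2 = FE/D/- → run F
t=5: L0/L1/L2 = FE/D/- → run F
t=6: L0/L1/L2 = E/DF/- → run E
t=7: L0/L1/L2 = E/DF/- → run E
t=8: L0/L1/L2 = -/DF/- → run D
t=9: L0/L1/L2 = -/DF/- → run D
t=10: L0/L1/L2 = -/DF/- → run D
t=11: L0/L1/L2 = -/DF/- → run D
t=12: L0/L1/L2 = -/F/- → run F
t=13: L0/L1/L2 = -/F/- → run F
t=14: (idle)
t=15: (idle)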